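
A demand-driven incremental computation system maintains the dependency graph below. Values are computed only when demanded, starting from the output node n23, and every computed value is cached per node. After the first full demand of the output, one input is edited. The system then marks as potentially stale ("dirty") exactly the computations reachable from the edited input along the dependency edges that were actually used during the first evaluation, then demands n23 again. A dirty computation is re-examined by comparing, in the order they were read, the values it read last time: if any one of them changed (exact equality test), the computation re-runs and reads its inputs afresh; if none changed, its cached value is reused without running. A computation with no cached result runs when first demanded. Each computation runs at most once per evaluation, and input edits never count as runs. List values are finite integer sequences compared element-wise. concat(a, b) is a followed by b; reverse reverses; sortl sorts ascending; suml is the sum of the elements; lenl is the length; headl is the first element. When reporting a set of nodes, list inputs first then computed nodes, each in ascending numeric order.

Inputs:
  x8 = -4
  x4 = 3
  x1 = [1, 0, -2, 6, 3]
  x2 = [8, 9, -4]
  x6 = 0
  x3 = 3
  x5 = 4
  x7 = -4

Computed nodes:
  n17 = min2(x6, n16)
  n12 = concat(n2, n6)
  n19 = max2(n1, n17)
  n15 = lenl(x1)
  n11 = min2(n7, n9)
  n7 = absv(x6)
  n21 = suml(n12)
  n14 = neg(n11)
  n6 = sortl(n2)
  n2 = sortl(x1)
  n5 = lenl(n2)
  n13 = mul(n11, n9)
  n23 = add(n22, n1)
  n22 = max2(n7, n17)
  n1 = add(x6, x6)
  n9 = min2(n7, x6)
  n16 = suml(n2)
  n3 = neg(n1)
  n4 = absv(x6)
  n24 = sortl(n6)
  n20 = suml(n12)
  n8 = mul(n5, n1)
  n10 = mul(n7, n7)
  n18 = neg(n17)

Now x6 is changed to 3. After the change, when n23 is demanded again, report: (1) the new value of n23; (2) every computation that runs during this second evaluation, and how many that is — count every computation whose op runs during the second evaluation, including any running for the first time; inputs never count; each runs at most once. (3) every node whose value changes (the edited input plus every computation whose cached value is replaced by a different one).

First evaluation (everything demanded from the output):
  n1 = add(0, 0) = 0
  n2 = sortl([1, 0, -2, 6, 3]) = [-2, 0, 1, 3, 6]
  n7 = absv(0) = 0
  n16 = suml([-2, 0, 1, 3, 6]) = 8
  n17 = min2(0, 8) = 0
  n22 = max2(0, 0) = 0
  n23 = add(0, 0) = 0

Propagation after the edit:
  n1: runs — x6 0->3; x6 0->3; result 6.
  n7: runs — x6 0->3; result 3.
  n17: runs — x6 0->3; result 3.
  n22: runs — n7 0->3; n17 0->3; result 3.
  n23: runs — n22 0->3; n1 0->6; result 9.

New value of n23: 9.
Computations that run: n1, n7, n17, n22, n23 — 5 in total.
Values that change: x6, n1, n7, n17, n22, n23.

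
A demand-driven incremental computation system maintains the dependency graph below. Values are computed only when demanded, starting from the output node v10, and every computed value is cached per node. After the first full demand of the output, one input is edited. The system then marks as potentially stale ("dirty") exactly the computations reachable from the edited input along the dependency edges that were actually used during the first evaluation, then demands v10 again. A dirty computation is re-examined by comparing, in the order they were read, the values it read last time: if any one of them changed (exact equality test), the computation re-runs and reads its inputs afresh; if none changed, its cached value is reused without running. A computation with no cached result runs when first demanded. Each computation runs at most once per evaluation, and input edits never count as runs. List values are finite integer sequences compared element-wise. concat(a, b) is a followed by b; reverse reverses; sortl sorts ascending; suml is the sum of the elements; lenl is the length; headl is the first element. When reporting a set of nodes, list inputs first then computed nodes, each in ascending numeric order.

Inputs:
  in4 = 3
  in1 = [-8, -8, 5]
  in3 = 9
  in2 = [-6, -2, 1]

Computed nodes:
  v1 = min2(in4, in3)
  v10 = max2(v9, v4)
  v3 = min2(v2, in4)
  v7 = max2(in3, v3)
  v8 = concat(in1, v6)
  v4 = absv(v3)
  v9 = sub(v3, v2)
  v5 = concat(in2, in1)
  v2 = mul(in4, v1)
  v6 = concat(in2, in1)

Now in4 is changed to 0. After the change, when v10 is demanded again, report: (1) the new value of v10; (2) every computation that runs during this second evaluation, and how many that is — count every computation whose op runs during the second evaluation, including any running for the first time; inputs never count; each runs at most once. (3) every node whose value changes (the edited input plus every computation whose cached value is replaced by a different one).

First evaluation (everything demanded from the output):
  v1 = min2(3, 9) = 3
  v2 = mul(3, 3) = 9
  v3 = min2(9, 3) = 3
  v4 = absv(3) = 3
  v9 = sub(3, 9) = -6
  v10 = max2(-6, 3) = 3

Propagation after the edit:
  v1: runs — in4 3->0; result 0.
  v2: runs — in4 3->0; v1 3->0; result 0.
  v3: runs — v2 9->0; in4 3->0; result 0.
  v4: runs — v3 3->0; result 0.
  v9: runs — v3 3->0; v2 9->0; result 0.
  v10: runs — v9 -6->0; v4 3->0; result 0.

New value of v10: 0.
Computations that run: v1, v2, v3, v4, v9, v10 — 6 in total.
Values that change: in4, v1, v2, v3, v4, v9, v10.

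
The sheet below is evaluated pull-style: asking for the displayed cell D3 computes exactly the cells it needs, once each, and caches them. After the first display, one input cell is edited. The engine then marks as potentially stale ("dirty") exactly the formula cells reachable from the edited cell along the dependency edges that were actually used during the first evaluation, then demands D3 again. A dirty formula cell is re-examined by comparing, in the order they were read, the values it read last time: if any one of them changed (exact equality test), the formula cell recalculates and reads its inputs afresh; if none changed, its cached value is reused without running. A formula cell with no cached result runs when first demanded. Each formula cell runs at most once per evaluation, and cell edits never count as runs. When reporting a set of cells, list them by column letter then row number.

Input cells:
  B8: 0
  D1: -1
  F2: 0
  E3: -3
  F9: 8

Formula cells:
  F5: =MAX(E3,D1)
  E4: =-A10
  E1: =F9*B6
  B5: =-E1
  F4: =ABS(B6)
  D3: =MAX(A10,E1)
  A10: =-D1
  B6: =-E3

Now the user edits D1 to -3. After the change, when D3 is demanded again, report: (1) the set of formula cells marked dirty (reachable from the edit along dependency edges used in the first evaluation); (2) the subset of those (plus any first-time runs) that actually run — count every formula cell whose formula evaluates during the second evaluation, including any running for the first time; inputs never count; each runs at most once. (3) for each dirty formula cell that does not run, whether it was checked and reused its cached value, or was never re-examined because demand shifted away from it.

First demand of the output computes:
  A10 = -(-1) = 1
  B6 = -(-3) = 3
  E1 = 8 * 3 = 24
  D3 = MAX(1, 24) = 24

After the edit, cleaning proceeds:
  A10: a read changed (D1 -1->-3) — executes, giving 3.
  D3: a read changed (A10 1->3) — executes, giving 24 — identical to its old value.

The edit dirties: A10, D3.
2 formula cells run: A10, D3.
No dirty formula cell escaped a run.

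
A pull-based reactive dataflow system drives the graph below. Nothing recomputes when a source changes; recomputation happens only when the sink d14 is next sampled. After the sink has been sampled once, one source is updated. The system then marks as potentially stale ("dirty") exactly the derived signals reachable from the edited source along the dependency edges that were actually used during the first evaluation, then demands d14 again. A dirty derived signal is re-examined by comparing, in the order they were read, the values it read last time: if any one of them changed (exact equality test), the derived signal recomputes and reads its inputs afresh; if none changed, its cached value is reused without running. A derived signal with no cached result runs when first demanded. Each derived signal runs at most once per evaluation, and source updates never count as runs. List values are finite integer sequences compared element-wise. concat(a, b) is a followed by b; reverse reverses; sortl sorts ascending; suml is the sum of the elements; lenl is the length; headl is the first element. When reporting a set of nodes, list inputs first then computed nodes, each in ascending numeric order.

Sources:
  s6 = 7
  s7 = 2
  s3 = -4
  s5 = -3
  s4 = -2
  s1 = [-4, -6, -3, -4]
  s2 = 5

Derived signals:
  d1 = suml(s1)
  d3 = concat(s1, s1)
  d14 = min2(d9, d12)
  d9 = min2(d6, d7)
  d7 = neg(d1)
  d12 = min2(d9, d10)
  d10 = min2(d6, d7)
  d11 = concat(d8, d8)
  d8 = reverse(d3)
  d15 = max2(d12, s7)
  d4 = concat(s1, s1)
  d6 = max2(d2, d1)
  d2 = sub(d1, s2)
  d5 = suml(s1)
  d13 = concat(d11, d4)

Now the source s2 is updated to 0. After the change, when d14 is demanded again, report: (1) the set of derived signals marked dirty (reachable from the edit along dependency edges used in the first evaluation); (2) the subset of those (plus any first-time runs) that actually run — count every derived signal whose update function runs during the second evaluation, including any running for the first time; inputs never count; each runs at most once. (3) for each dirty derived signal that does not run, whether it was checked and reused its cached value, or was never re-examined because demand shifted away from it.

Marked dirty: d2, d6, d9, d10, d12, d14.
Derived signals that run: d2, d6 — 2 in total.
Checked but reused from cache: d9, d10, d12, d14.
Key observation: the change is absorbed at d6 — it re-runs but produces the same value, and the output's value is unchanged.

First evaluation (everything demanded from the output):
  d1 = suml([-4, -6, -3, -4]) = -17
  d2 = sub(-17, 5) = -22
  d6 = max2(-22, -17) = -17
  d7 = neg(-17) = 17
  d9 = min2(-17, 17) = -17
  d10 = min2(-17, 17) = -17
  d12 = min2(-17, -17) = -17
  d14 = min2(-17, -17) = -17

Propagation after the edit:
  d2: runs — s2 5->0; result -17.
  d6: runs — d2 -22->-17; result -17 (same value as before).
  d9: checked — values it read are unchanged (d6 unchanged, d7 unchanged); reused cached -17 without running.
  d10: checked — values it read are unchanged (d6 unchanged, d7 unchanged); reused cached -17 without running.
  d12: checked — values it read are unchanged (d9 unchanged, d10 unchanged); reused cached -17 without running.
  d14: checked — values it read are unchanged (d9 unchanged, d12 unchanged); reused cached -17 without running.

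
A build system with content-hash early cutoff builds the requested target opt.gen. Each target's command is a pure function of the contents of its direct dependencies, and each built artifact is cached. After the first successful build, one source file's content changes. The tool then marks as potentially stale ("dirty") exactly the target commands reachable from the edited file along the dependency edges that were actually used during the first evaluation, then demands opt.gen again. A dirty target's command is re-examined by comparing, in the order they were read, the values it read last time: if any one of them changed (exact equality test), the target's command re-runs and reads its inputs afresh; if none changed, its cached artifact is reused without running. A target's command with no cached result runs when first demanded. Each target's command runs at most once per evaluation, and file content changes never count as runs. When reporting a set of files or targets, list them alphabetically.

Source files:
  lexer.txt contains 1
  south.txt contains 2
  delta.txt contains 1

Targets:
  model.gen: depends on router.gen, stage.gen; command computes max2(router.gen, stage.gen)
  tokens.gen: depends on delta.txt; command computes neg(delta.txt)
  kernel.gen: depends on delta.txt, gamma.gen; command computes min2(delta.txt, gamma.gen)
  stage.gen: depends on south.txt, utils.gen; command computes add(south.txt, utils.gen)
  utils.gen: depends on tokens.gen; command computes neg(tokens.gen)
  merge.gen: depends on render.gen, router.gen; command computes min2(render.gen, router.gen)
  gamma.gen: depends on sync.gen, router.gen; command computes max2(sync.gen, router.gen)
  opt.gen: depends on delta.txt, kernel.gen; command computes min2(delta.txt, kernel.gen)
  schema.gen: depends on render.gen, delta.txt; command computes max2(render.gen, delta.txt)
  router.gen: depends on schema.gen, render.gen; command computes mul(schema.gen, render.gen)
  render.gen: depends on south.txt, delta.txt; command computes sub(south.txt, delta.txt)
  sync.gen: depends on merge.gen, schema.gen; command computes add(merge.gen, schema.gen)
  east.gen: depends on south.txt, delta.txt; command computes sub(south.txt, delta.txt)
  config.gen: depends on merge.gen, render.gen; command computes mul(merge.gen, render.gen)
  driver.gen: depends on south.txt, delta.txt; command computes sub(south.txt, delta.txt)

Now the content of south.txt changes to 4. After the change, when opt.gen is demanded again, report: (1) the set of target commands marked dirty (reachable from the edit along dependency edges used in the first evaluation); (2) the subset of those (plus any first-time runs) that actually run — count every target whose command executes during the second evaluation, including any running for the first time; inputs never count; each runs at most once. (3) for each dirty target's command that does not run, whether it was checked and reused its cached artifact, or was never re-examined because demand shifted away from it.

First evaluation (everything demanded from the output):
  render.gen = sub(2, 1) = 1
  schema.gen = max2(1, 1) = 1
  router.gen = mul(1, 1) = 1
  merge.gen = min2(1, 1) = 1
  sync.gen = add(1, 1) = 2
  gamma.gen = max2(2, 1) = 2
  kernel.gen = min2(1, 2) = 1
  opt.gen = min2(1, 1) = 1

Propagation after the edit:
  render.gen: runs — south.txt 2->4; result 3.
  schema.gen: runs — render.gen 1->3; result 3.
  router.gen: runs — schema.gen 1->3; render.gen 1->3; result 9.
  merge.gen: runs — render.gen 1->3; router.gen 1->9; result 3.
  sync.gen: runs — merge.gen 1->3; schema.gen 1->3; result 6.
  gamma.gen: runs — sync.gen 2->6; router.gen 1->9; result 9.
  kernel.gen: runs — gamma.gen 2->9; result 1 (same value as before).
  opt.gen: checked — values it read are unchanged (delta.txt unchanged, kernel.gen unchanged); reused cached 1 without running.

Key observation: the change is absorbed at kernel.gen — it re-runs but produces the same value, and the output's value is unchanged.

Marked dirty: gamma.gen, kernel.gen, merge.gen, opt.gen, render.gen, router.gen, schema.gen, sync.gen.
Target commands that run: gamma.gen, kernel.gen, merge.gen, render.gen, router.gen, schema.gen, sync.gen — 7 in total.
Checked but reused from cache: opt.gen.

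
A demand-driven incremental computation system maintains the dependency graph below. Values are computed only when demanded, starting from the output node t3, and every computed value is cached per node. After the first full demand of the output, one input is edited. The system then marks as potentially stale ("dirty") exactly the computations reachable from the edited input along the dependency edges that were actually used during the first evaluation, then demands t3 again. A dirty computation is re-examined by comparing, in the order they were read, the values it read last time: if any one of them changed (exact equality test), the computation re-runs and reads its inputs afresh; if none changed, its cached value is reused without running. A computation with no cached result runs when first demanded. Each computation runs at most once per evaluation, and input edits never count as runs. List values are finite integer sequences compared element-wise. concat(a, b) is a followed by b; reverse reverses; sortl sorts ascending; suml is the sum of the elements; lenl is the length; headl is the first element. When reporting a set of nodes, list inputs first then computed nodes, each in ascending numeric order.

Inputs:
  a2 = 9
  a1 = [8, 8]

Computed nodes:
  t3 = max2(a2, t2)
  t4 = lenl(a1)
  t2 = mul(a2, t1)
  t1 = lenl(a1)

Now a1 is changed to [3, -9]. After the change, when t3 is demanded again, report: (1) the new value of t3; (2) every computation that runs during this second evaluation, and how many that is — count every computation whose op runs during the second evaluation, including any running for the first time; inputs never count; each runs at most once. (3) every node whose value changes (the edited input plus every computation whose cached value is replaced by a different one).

First evaluation (everything demanded from the output):
  t1 = lenl([8, 8]) = 2
  t2 = mul(9, 2) = 18
  t3 = max2(9, 18) = 18

Propagation after the edit:
  t1: runs — a1 [8, 8]->[3, -9]; result 2 (same value as before).
  t2: checked — values it read are unchanged (a2 unchanged, t1 unchanged); reused cached 18 without running.
  t3: checked — values it read are unchanged (a2 unchanged, t2 unchanged); reused cached 18 without running.

Key observation: the change is absorbed at t1 — it re-runs but produces the same value, and the output's value is unchanged.

New value of t3: 18.
Computations that run: t1 — 1 in total.
Values that change: a1.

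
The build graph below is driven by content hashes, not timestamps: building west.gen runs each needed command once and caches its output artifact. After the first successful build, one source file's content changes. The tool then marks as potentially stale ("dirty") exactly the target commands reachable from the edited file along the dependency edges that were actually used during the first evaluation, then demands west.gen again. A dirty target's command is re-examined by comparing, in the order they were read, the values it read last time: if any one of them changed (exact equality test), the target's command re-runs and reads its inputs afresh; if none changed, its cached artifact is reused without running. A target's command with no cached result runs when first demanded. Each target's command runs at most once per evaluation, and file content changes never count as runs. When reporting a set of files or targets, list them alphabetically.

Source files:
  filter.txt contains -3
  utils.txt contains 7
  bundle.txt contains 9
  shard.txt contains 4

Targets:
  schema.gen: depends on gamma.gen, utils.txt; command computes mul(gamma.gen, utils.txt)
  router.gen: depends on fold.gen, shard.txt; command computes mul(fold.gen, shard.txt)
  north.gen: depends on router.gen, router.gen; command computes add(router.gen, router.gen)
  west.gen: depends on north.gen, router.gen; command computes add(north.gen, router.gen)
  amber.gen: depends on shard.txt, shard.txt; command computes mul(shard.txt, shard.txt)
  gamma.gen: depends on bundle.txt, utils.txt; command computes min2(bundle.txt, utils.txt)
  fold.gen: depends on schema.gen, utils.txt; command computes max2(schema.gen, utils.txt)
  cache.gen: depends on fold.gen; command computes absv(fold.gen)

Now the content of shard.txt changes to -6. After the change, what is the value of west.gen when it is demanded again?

Initial pass — values computed on the first demand:
  gamma.gen = min2(9, 7) = 7
  schema.gen = mul(7, 7) = 49
  fold.gen = max2(49, 7) = 49
  router.gen = mul(49, 4) = 196
  north.gen = add(196, 196) = 392
  west.gen = add(392, 196) = 588

Second demand — change propagation:
  router.gen: re-runs because shard.txt 4->-6; new result -294.
  north.gen: re-runs because router.gen 196->-294; router.gen 196->-294; new result -588.
  west.gen: re-runs because north.gen 392->-588; router.gen 196->-294; new result -882.

west.gen now evaluates to -882.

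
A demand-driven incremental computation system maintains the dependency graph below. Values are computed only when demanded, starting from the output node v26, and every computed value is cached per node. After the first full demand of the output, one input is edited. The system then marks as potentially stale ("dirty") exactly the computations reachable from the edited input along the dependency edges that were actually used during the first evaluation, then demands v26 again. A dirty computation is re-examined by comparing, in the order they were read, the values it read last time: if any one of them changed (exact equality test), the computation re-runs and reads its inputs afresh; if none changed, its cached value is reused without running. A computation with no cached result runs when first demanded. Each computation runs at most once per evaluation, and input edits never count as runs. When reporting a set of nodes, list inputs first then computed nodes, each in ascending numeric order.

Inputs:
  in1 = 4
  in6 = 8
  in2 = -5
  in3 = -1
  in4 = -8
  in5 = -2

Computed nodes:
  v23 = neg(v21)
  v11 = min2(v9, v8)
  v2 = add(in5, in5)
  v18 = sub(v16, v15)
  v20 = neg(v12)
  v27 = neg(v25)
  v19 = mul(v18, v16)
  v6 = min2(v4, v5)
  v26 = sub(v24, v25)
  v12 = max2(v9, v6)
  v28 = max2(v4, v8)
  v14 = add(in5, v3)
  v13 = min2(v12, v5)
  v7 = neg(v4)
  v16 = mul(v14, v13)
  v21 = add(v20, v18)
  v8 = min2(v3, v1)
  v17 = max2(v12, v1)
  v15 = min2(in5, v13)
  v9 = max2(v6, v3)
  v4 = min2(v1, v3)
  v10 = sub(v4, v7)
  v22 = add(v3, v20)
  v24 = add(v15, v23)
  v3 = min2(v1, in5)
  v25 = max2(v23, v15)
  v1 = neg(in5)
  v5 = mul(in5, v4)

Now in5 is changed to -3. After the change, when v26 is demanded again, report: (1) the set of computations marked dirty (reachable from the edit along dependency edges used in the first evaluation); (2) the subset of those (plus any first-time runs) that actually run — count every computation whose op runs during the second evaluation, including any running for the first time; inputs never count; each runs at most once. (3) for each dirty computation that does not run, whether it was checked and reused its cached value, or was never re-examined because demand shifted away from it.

Marked dirty: v1, v3, v4, v5, v6, v9, v12, v13, v14, v15, v16, v18, v20, v21, v23, v24, v25, v26.
Computations that run: v1, v3, v4, v5, v6, v9, v12, v13, v14, v15, v16, v18, v20, v21, v23, v24, v25, v26 — 18 in total.
Every dirty computation ran.

First evaluation (everything demanded from the output):
  v1 = neg(-2) = 2
  v3 = min2(2, -2) = -2
  v4 = min2(2, -2) = -2
  v5 = mul(-2, -2) = 4
  v6 = min2(-2, 4) = -2
  v9 = max2(-2, -2) = -2
  v12 = max2(-2, -2) = -2
  v13 = min2(-2, 4) = -2
  v14 = add(-2, -2) = -4
  v15 = min2(-2, -2) = -2
  v16 = mul(-4, -2) = 8
  v18 = sub(8, -2) = 10
  v20 = neg(-2) = 2
  v21 = add(2, 10) = 12
  v23 = neg(12) = -12
  v24 = add(-2, -12) = -14
  v25 = max2(-12, -2) = -2
  v26 = sub(-14, -2) = -12

Propagation after the edit:
  v1: runs — in5 -2->-3; result 3.
  v3: runs — v1 2->3; in5 -2->-3; result -3.
  v4: runs — v1 2->3; v3 -2->-3; result -3.
  v5: runs — in5 -2->-3; v4 -2->-3; result 9.
  v6: runs — v4 -2->-3; v5 4->9; result -3.
  v9: runs — v6 -2->-3; v3 -2->-3; result -3.
  v12: runs — v9 -2->-3; v6 -2->-3; result -3.
  v13: runs — v12 -2->-3; v5 4->9; result -3.
  v14: runs — in5 -2->-3; v3 -2->-3; result -6.
  v15: runs — in5 -2->-3; v13 -2->-3; result -3.
  v16: runs — v14 -4->-6; v13 -2->-3; result 18.
  v18: runs — v16 8->18; v15 -2->-3; result 21.
  v20: runs — v12 -2->-3; result 3.
  v21: runs — v20 2->3; v18 10->21; result 24.
  v23: runs — v21 12->24; result -24.
  v24: runs — v15 -2->-3; v23 -12->-24; result -27.
  v25: runs — v23 -12->-24; v15 -2->-3; result -3.
  v26: runs — v24 -14->-27; v25 -2->-3; result -24.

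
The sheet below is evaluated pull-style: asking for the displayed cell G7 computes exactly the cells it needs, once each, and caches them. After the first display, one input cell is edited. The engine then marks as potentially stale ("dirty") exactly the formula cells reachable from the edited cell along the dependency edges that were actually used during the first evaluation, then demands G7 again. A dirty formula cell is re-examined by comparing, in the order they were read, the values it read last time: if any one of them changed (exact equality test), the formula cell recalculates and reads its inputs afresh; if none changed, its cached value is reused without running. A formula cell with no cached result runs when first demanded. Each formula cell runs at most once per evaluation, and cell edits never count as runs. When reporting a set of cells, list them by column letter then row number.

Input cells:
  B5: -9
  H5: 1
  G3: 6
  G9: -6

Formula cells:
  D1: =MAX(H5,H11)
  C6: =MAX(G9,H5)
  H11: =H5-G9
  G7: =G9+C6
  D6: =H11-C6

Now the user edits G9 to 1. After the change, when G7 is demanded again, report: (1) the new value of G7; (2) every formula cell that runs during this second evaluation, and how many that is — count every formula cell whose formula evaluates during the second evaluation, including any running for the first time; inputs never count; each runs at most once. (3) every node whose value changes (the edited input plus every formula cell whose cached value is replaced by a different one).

Demanding G7 again yields 2.
2 formula cells run: C6, G7.
The nodes whose values change: G7, G9.

First demand of the output computes:
  C6 = MAX(-6, 1) = 1
  G7 = -6 + 1 = -5

After the edit, cleaning proceeds:
  C6: a read changed (G9 -6->1) — executes, giving 1 — identical to its old value.
  G7: a read changed (G9 -6->1) — executes, giving 2.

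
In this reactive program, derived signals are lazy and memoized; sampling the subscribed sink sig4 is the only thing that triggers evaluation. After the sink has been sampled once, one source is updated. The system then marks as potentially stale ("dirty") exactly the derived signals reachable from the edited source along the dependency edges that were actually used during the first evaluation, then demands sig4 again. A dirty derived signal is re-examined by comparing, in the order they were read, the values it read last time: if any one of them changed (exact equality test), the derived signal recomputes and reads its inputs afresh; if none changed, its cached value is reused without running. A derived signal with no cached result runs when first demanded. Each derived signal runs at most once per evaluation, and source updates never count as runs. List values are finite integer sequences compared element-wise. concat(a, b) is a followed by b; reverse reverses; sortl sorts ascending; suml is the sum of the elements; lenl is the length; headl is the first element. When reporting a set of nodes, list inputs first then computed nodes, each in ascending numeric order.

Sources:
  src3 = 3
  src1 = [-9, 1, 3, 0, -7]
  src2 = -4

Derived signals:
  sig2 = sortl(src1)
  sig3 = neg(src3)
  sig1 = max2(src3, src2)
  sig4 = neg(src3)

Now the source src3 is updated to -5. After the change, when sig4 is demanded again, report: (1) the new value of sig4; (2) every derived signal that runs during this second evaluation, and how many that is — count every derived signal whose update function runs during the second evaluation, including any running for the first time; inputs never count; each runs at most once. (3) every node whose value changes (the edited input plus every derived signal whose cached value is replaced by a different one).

First demand of the output computes:
  sig4 = neg(3) = -3

After the edit, cleaning proceeds:
  sig4: a read changed (src3 3->-5) — executes, giving 5.

Demanding sig4 again yields 5.
1 derived signals run: sig4.
The nodes whose values change: src3, sig4.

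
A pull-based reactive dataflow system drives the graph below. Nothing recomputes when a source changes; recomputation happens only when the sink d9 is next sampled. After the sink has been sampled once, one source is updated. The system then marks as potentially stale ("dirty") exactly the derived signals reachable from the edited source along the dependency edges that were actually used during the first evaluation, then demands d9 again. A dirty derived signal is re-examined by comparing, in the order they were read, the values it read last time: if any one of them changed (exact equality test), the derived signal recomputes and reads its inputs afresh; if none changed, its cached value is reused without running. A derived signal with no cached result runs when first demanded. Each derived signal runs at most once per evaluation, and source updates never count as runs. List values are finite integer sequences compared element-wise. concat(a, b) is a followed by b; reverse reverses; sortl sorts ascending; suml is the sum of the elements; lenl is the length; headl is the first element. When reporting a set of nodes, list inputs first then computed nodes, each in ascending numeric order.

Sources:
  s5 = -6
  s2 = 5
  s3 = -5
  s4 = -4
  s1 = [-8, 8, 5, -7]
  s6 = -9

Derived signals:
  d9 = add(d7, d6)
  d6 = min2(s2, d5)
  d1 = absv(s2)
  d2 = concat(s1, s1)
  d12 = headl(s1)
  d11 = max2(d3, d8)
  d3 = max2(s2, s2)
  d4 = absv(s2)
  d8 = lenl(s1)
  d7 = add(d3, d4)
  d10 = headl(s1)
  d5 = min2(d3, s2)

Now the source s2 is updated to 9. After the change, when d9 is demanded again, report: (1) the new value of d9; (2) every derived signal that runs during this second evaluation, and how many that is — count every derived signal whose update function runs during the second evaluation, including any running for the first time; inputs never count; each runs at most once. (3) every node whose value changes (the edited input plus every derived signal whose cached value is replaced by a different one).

New value of d9: 27.
Derived signals that run: d3, d4, d5, d6, d7, d9 — 6 in total.
Values that change: s2, d3, d4, d5, d6, d7, d9.

First evaluation (everything demanded from the output):
  d3 = max2(5, 5) = 5
  d4 = absv(5) = 5
  d5 = min2(5, 5) = 5
  d6 = min2(5, 5) = 5
  d7 = add(5, 5) = 10
  d9 = add(10, 5) = 15

Propagation after the edit:
  d3: runs — s2 5->9; s2 5->9; result 9.
  d4: runs — s2 5->9; result 9.
  d5: runs — d3 5->9; s2 5->9; result 9.
  d6: runs — s2 5->9; d5 5->9; result 9.
  d7: runs — d3 5->9; d4 5->9; result 18.
  d9: runs — d7 10->18; d6 5->9; result 27.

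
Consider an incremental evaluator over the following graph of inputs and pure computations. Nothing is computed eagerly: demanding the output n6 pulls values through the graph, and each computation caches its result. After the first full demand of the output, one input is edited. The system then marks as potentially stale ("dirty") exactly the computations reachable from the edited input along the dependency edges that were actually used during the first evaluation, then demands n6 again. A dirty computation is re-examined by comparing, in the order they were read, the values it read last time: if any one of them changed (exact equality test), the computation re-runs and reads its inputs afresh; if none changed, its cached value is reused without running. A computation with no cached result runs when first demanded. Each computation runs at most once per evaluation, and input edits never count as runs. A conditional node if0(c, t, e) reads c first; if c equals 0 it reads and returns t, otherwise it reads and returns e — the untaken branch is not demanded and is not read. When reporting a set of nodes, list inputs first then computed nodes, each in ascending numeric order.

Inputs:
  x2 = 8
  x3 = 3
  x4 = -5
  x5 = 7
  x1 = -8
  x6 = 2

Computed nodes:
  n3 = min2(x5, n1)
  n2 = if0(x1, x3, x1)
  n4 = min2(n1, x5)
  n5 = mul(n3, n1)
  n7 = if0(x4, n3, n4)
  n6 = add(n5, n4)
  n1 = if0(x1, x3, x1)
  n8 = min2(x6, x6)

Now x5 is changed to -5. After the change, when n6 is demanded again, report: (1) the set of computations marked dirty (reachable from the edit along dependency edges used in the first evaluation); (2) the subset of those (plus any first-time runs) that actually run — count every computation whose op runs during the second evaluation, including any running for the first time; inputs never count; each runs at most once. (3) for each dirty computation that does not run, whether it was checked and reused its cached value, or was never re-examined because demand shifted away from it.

Dirty set: n3, n4, n5, n6.
Run set: n3, n4 (2 run).
Re-examined without running (cache reused): n5, n6.
The important point: at n5 every value read last time is unchanged, so the dirty flag clears without a run.

Initial pass — values computed on the first demand:
  n1 = if0(x1=-8 -> else branch x1) = -8
  n3 = min2(7, -8) = -8
  n4 = min2(-8, 7) = -8
  n5 = mul(-8, -8) = 64
  n6 = add(64, -8) = 56

Second demand — change propagation:
  n3: re-runs because x5 7->-5; new result -8 (unchanged).
  n4: re-runs because x5 7->-5; new result -8 (unchanged).
  n5: re-examined; everything it read last time is the same (n3 unchanged, n1 unchanged) — cache 64 kept, no run.
  n6: re-examined; everything it read last time is the same (n5 unchanged, n4 unchanged) — cache 56 kept, no run.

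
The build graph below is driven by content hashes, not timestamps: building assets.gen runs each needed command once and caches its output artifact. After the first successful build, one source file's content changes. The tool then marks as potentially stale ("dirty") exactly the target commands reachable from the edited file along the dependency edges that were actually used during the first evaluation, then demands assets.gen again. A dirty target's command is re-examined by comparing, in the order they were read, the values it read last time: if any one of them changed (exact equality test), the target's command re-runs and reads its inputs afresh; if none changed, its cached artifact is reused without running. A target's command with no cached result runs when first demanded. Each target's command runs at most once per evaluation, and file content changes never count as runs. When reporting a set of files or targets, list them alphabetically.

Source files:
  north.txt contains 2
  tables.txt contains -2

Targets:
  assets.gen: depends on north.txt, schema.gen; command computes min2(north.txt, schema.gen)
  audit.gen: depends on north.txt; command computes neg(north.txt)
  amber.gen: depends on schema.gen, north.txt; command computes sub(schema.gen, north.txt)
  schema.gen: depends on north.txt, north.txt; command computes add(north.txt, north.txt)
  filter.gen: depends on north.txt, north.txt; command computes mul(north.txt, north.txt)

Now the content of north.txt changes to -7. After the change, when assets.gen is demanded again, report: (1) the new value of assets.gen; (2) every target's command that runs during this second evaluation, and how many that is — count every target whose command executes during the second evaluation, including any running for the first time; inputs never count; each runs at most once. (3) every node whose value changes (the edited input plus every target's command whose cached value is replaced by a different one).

Initial pass — values computed on the first demand:
  schema.gen = add(2, 2) = 4
  assets.gen = min2(2, 4) = 2

Second demand — change propagation:
  schema.gen: re-runs because north.txt 2->-7; north.txt 2->-7; new result -14.
  assets.gen: re-runs because north.txt 2->-7; schema.gen 4->-14; new result -14.

assets.gen now evaluates to -14.
Run set: assets.gen, schema.gen (2 run).
Changed values: assets.gen, north.txt, schema.gen.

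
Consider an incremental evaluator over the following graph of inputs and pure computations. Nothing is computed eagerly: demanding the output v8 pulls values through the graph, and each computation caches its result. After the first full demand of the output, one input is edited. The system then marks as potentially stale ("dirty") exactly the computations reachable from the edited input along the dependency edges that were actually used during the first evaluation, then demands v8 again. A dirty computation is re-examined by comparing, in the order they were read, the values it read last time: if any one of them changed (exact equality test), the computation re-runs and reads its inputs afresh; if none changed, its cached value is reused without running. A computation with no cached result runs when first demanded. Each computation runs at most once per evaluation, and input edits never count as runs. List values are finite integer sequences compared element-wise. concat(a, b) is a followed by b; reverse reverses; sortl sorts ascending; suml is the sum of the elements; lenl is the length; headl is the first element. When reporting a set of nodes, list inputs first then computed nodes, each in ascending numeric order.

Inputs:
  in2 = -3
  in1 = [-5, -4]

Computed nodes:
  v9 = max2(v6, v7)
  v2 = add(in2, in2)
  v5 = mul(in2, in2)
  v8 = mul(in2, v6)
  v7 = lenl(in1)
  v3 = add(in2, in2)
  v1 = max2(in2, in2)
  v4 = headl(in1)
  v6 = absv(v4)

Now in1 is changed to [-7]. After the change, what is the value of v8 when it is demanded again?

Initial pass — values computed on the first demand:
  v4 = headl([-5, -4]) = -5
  v6 = absv(-5) = 5
  v8 = mul(-3, 5) = -15

Second demand — change propagation:
  v4: re-runs because in1 [-5, -4]->[-7]; new result -7.
  v6: re-runs because v4 -5->-7; new result 7.
  v8: re-runs because v6 5->7; new result -21.

v8 now evaluates to -21.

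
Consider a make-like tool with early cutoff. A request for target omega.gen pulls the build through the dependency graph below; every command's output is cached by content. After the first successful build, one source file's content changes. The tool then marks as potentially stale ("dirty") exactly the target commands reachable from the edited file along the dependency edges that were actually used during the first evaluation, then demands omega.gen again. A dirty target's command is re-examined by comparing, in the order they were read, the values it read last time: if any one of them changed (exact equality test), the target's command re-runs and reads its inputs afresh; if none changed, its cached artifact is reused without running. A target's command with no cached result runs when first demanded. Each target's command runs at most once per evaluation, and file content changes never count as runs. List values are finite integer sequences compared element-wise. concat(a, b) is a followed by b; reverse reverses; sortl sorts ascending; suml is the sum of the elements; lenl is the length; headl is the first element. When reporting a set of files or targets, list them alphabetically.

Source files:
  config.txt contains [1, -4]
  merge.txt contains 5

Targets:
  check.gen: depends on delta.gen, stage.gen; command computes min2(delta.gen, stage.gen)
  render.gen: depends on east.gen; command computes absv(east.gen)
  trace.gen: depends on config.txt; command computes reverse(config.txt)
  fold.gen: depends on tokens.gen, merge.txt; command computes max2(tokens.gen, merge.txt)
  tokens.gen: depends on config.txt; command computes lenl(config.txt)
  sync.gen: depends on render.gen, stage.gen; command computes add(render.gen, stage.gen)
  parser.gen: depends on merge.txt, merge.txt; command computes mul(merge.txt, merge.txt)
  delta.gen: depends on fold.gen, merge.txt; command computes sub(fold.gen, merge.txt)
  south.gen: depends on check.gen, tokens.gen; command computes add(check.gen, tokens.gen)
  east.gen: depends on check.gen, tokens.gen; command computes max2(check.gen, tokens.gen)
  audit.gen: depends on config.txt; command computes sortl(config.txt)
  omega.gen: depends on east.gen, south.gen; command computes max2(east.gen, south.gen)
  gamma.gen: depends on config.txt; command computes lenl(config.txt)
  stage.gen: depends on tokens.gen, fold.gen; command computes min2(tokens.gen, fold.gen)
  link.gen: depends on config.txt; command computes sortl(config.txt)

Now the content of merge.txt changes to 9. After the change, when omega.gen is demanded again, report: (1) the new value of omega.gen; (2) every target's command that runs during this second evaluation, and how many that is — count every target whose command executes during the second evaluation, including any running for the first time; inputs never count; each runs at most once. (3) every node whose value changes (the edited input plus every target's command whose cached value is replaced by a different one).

Demanding omega.gen again yields 2.
3 target commands run: delta.gen, fold.gen, stage.gen.
The nodes whose values change: fold.gen, merge.txt.
Note where the cutoff bites: check.gen is checked, finds nothing changed, and keeps its cache.

First demand of the output computes:
  tokens.gen = lenl([1, -4]) = 2
  fold.gen = max2(2, 5) = 5
  delta.gen = sub(5, 5) = 0
  stage.gen = min2(2, 5) = 2
  check.gen = min2(0, 2) = 0
  east.gen = max2(0, 2) = 2
  south.gen = add(0, 2) = 2
  omega.gen = max2(2, 2) = 2

After the edit, cleaning proceeds:
  fold.gen: a read changed (merge.txt 5->9) — executes, giving 9.
  delta.gen: a read changed (fold.gen 5->9; merge.txt 5->9) — executes, giving 0 — identical to its old value.
  stage.gen: a read changed (fold.gen 5->9) — executes, giving 2 — identical to its old value.
  check.gen: dirty, but its reads are unchanged (delta.gen unchanged, stage.gen unchanged); cached 0 stands.
  east.gen: dirty, but its reads are unchanged (check.gen unchanged, tokens.gen unchanged); cached 2 stands.
  south.gen: dirty, but its reads are unchanged (check.gen unchanged, tokens.gen unchanged); cached 2 stands.
  omega.gen: dirty, but its reads are unchanged (east.gen unchanged, south.gen unchanged); cached 2 stands.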